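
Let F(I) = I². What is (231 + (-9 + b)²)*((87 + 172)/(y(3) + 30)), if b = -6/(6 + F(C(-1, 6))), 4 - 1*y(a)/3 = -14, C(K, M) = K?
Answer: 49580/49 ≈ 1011.8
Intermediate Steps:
y(a) = 54 (y(a) = 12 - 3*(-14) = 12 + 42 = 54)
b = -6/7 (b = -6/(6 + (-1)²) = -6/(6 + 1) = -6/7 ≈ -0.85714)
(231 + (-9 + b)²)*((87 + 172)/(y(3) + 30)) = (231 + (-9 - 6/7)²)*((87 + 172)/(54 + 30)) = (231 + (-69/7)²)*(259/84) = (231 + 4761/49)*(259*(1/84)) = (16080/49)*(37/12) = 49580/49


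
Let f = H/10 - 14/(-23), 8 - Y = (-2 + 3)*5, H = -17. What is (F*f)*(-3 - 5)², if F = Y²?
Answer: -72288/115 ≈ -628.59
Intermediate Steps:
Y = 3 (Y = 8 - (-2 + 3)*5 = 8 - 5 = 3)
F = 9 (F = 3² = 9)
f = -251/230 (f = -17/10 - 14/(-23) = -17*⅒ - 14*(-1/23) = -17/10 + 14/23 = -251/230 ≈ -1.0913)
(F*f)*(-3 - 5)² = (9*(-251/230))*(-3 - 5)² = -2259/230*(-8)² = -2259/230*64 = -72288/115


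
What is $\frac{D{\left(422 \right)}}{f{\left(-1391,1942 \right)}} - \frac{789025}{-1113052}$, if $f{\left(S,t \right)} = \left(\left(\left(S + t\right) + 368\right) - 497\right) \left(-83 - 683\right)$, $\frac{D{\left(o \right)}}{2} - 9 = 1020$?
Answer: $\frac{63190812071}{89949071276} \approx 0.70252$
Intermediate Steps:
$D{\left(o \right)} = 2058$ ($D{\left(o \right)} = 18 + 2 \cdot 1020 = 18 + 2040 = 2058$)
$f{\left(S,t \right)} = 98814 - 766 S - 766 t$ ($f{\left(S,t \right)} = \left(\left(368 + S + t\right) - 497\right) \left(-766\right) = \left(-129 + S + t\right) \left(-766\right) = 98814 - 766 S - 766 t$)
$\frac{D{\left(422 \right)}}{f{\left(-1391,1942 \right)}} - \frac{789025}{-1113052} = \frac{2058}{98814 - -1065506 - 1487572} - \frac{789025}{-1113052} = \frac{2058}{98814 + 1065506 - 1487572} - - \frac{789025}{1113052} = \frac{2058}{-323252} + \frac{789025}{1113052} = 2058 \left(- \frac{1}{323252}\right) + \frac{789025}{1113052} = - \frac{1029}{161626} + \frac{789025}{1113052} = \frac{63190812071}{89949071276}$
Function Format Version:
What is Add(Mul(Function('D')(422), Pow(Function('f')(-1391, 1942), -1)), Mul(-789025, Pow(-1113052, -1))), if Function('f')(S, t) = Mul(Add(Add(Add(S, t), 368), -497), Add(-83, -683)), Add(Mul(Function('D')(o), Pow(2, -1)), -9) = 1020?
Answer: Rational(63190812071, 89949071276) ≈ 0.70252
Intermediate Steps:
Function('D')(o) = 2058 (Function('D')(o) = Add(18, Mul(2, 1020)) = Add(18, 2040) = 2058)
Function('f')(S, t) = Add(98814, Mul(-766, S), Mul(-766, t)) (Function('f')(S, t) = Mul(Add(Add(368, S, t), -497), -766) = Mul(Add(-129, S, t), -766) = Add(98814, Mul(-766, S), Mul(-766, t)))
Add(Mul(Function('D')(422), Pow(Function('f')(-1391, 1942), -1)), Mul(-789025, Pow(-1113052, -1))) = Add(Mul(2058, Pow(Add(98814, Mul(-766, -1391), Mul(-766, 1942)), -1)), Mul(-789025, Pow(-1113052, -1))) = Add(Mul(2058, Pow(Add(98814, 1065506, -1487572), -1)), Mul(-789025, Rational(-1, 1113052))) = Add(Mul(2058, Pow(-323252, -1)), Rational(789025, 1113052)) = Add(Mul(2058, Rational(-1, 323252)), Rational(789025, 1113052)) = Add(Rational(-1029, 161626), Rational(789025, 1113052)) = Rational(63190812071, 89949071276)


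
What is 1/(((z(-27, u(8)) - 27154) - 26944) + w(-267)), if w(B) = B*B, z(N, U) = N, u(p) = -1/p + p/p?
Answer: 1/17164 ≈ 5.8261e-5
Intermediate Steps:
u(p) = 1 - 1/p (u(p) = -1/p + 1 = 1 - 1/p)
w(B) = B**2
1/(((z(-27, u(8)) - 27154) - 26944) + w(-267)) = 1/(((-27 - 27154) - 26944) + (-267)**2) = 1/((-27181 - 26944) + 71289) = 1/(-54125 + 71289) = 1/17164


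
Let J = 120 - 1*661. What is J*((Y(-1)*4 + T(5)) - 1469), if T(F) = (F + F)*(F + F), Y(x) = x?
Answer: 742793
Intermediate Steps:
T(F) = 4*F² (T(F) = (2*F)*(2*F) = 4*F²)
J = -541 (J = 120 - 661 = -541)
J*((Y(-1)*4 + T(5)) - 1469) = -541*((-1*4 + 4*5²) - 1469) = -541*((-4 + 4*25) - 1469) = -541*((-4 + 100) - 1469) = -541*(96 - 1469) = -541*(-1373) = 742793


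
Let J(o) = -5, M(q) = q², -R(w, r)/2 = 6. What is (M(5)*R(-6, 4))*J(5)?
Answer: 1500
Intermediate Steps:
R(w, r) = -12 (R(w, r) = -2*6 = -12)
(M(5)*R(-6, 4))*J(5) = (5²*(-12))*(-5) = (25*(-12))*(-5) = -300*(-5) = 1500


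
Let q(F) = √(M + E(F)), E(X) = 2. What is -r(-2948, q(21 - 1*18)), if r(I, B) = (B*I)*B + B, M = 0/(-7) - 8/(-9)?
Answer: 76648/9 - √26/3 ≈ 8514.8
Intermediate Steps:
M = 8/9 (M = 0*(-⅐) - 8*(-⅑) = 0 + 8/9 = 8/9 ≈ 0.88889)
q(F) = √26/3 (q(F) = √(8/9 + 2) = √(26/9) = √26/3)
r(I, B) = B + I*B² (r(I, B) = I*B² + B = B + I*B²)
-r(-2948, q(21 - 1*18)) = -√26/3*(1 + (√26/3)*(-2948)) = -√26/3*(1 - 2948*√26/3) = -√26*(1 - 2948*√26/3)/3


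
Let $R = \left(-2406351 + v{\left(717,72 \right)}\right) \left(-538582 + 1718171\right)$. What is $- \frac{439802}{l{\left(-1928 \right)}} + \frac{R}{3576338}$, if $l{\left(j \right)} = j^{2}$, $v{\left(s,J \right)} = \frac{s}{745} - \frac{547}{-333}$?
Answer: $- \frac{654400855143978704967161}{824504691826738080} \approx -7.9369 \cdot 10^{5}$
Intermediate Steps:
$v{\left(s,J \right)} = \frac{547}{333} + \frac{s}{745}$ ($v{\left(s,J \right)} = s \frac{1}{745} - - \frac{547}{333} = \frac{s}{745} + \frac{547}{333} = \frac{547}{333} + \frac{s}{745}$)
$R = - \frac{704189792694639251}{248085}$ ($R = \left(-2406351 + \left(\frac{547}{333} + \frac{1}{745} \cdot 717\right)\right) \left(-538582 + 1718171\right) = \left(-2406351 + \left(\frac{547}{333} + \frac{717}{745}\right)\right) 1179589 = \left(-2406351 + \frac{646276}{248085}\right) 1179589 = \left(- \frac{596978941559}{248085}\right) 1179589 = - \frac{704189792694639251}{248085} \approx -2.8385 \cdot 10^{12}$)
$- \frac{439802}{l{\left(-1928 \right)}} + \frac{R}{3576338} = - \frac{439802}{\left(-1928\right)^{2}} - \frac{704189792694639251}{248085 \cdot 3576338} = - \frac{439802}{3717184} - \frac{704189792694639251}{887235812730} = \left(-439802\right) \frac{1}{3717184} - \frac{704189792694639251}{887235812730} = - \frac{219901}{1858592} - \frac{704189792694639251}{887235812730} = - \frac{654400855143978704967161}{824504691826738080}$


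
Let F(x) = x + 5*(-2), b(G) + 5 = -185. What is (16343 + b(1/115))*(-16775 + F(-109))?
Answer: -272888782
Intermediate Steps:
b(G) = -190 (b(G) = -5 - 185 = -190)
F(x) = -10 + x (F(x) = x - 10 = -10 + x)
(16343 + b(1/115))*(-16775 + F(-109)) = (16343 - 190)*(-16775 + (-10 - 109)) = 16153*(-16775 - 119) = 16153*(-16894) = -272888782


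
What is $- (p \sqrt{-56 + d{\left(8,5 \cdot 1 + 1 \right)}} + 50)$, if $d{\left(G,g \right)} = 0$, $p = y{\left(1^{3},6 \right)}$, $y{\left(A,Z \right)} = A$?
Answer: $-50 - 2 i \sqrt{14} \approx -50.0 - 7.4833 i$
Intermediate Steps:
$p = 1$ ($p = 1^{3} = 1$)
$- (p \sqrt{-56 + d{\left(8,5 \cdot 1 + 1 \right)}} + 50) = - (1 \sqrt{-56 + 0} + 50) = - (1 \sqrt{-56} + 50) = - (1 \cdot 2 i \sqrt{14} + 50) = - (2 i \sqrt{14} + 50) = - (50 + 2 i \sqrt{14}) = -50 - 2 i \sqrt{14}$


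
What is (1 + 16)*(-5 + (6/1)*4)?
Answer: 323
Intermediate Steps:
(1 + 16)*(-5 + (6/1)*4) = 17*(-5 + (6*1)*4) = 17*(-5 + 6*4) = 17*(-5 + 24) = 17*19 = 323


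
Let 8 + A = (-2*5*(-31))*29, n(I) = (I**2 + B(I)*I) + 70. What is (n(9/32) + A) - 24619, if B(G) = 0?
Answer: -15940527/1024 ≈ -15567.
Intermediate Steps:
n(I) = 70 + I**2 (n(I) = (I**2 + 0*I) + 70 = (I**2 + 0) + 70 = I**2 + 70 = 70 + I**2)
A = 8982 (A = -8 + (-2*5*(-31))*29 = -8 - 10*(-31)*29 = -8 + 310*29 = -8 + 8990 = 8982)
(n(9/32) + A) - 24619 = ((70 + (9/32)**2) + 8982) - 24619 = ((70 + 81/1024) + 8982) - 24619 = (71761/1024 + 8982) - 24619 = 9269329/1024 - 24619 = -15940527/1024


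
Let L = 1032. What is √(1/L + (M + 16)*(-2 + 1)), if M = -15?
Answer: I*√265998/516 ≈ 0.99952*I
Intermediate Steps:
√(1/L + (M + 16)*(-2 + 1)) = √(1/1032 + (-15 + 16)*(-2 + 1)) = √(1/1032 + 1*(-1)) = √(1/1032 - 1) = √(-1031/1032) = I*√265998/516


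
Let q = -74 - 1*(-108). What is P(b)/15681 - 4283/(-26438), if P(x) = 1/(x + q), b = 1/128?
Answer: 292358364283/1804641832134 ≈ 0.16200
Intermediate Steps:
q = 34 (q = -74 + 108 = 34)
b = 1/128 ≈ 0.0078125
P(x) = 1/(34 + x) (P(x) = 1/(x + 34) = 1/(34 + x))
P(b)/15681 - 4283/(-26438) = 1/((34 + 1/128)*15681) - 4283/(-26438) = (1/15681)/(4353/128) - 4283*(-1/26438) = (128/4353)*(1/15681) + 4283/26438 = 128/68259393 + 4283/26438 = 292358364283/1804641832134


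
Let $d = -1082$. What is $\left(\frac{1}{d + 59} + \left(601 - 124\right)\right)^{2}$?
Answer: $\frac{238114720900}{1046529} \approx 2.2753 \cdot 10^{5}$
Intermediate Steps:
$\left(\frac{1}{d + 59} + \left(601 - 124\right)\right)^{2} = \left(\frac{1}{-1082 + 59} + \left(601 - 124\right)\right)^{2} = \left(\frac{1}{-1023} + 477\right)^{2} = \left(- \frac{1}{1023} + 477\right)^{2} = \left(\frac{487970}{1023}\right)^{2} = \frac{238114720900}{1046529}$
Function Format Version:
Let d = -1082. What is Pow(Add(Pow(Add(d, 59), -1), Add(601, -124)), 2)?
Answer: Rational(238114720900, 1046529) ≈ 2.2753e+5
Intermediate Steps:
Pow(Add(Pow(Add(d, 59), -1), Add(601, -124)), 2) = Pow(Add(Pow(Add(-1082, 59), -1), Add(601, -124)), 2) = Pow(Add(Pow(-1023, -1), 477), 2) = Pow(Add(Rational(-1, 1023), 477), 2) = Pow(Rational(487970, 1023), 2) = Rational(238114720900, 1046529)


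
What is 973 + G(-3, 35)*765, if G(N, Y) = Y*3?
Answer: 81298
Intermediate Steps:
G(N, Y) = 3*Y
973 + G(-3, 35)*765 = 973 + (3*35)*765 = 973 + 105*765 = 973 + 80325 = 81298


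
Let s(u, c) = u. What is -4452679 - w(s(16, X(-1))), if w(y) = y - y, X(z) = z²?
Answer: -4452679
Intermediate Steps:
w(y) = 0
-4452679 - w(s(16, X(-1))) = -4452679 - 1*0 = -4452679 + 0 = -4452679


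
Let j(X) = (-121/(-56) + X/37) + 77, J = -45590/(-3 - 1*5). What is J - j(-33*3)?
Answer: 11649333/2072 ≈ 5622.3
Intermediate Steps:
J = 22795/4 (J = -45590/(-3 - 5) = -45590/(-8) = -1/8*(-45590) = 22795/4 ≈ 5698.8)
j(X) = 4433/56 + X/37 (j(X) = (-121*(-1/56) + X*(1/37)) + 77 = (121/56 + X/37) + 77 = 4433/56 + X/37)
J - j(-33*3) = 22795/4 - (4433/56 + (-33*3)/37) = 22795/4 - (4433/56 + (1/37)*(-99)) = 22795/4 - (4433/56 - 99/37) = 22795/4 - 1*158477/2072 = 22795/4 - 158477/2072 = 11649333/2072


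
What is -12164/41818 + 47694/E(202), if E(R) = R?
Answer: 498002641/2111809 ≈ 235.82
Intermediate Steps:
-12164/41818 + 47694/E(202) = -12164/41818 + 47694/202 = -12164*1/41818 + 47694*(1/202) = -6082/20909 + 23847/101 = 498002641/2111809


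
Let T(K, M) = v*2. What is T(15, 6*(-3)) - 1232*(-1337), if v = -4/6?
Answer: 4941548/3 ≈ 1.6472e+6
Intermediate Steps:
v = -⅔ (v = -4*⅙ = -⅔ ≈ -0.66667)
T(K, M) = -4/3 (T(K, M) = -⅔*2 = -4/3)
T(15, 6*(-3)) - 1232*(-1337) = -4/3 - 1232*(-1337) = -4/3 + 1647184 = 4941548/3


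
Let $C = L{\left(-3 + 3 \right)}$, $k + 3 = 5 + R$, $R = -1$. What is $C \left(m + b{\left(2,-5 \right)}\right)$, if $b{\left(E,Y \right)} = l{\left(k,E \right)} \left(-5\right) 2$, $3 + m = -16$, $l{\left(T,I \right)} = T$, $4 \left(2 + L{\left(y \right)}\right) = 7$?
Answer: $\frac{29}{4} \approx 7.25$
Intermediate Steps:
$L{\left(y \right)} = - \frac{1}{4}$ ($L{\left(y \right)} = -2 + \frac{1}{4} \cdot 7 = -2 + \frac{7}{4} = - \frac{1}{4}$)
$k = 1$ ($k = -3 + \left(5 - 1\right) = -3 + 4 = 1$)
$C = - \frac{1}{4} \approx -0.25$
$m = -19$ ($m = -3 - 16 = -19$)
$b{\left(E,Y \right)} = -10$ ($b{\left(E,Y \right)} = 1 \left(-5\right) 2 = \left(-5\right) 2 = -10$)
$C \left(m + b{\left(2,-5 \right)}\right) = - \frac{-19 - 10}{4} = \left(- \frac{1}{4}\right) \left(-29\right) = \frac{29}{4}$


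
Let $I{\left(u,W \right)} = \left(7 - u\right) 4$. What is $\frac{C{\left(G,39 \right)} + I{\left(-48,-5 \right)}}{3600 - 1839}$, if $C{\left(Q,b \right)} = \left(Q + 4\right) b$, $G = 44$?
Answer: $\frac{2092}{1761} \approx 1.188$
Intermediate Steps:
$I{\left(u,W \right)} = 28 - 4 u$
$C{\left(Q,b \right)} = b \left(4 + Q\right)$ ($C{\left(Q,b \right)} = \left(4 + Q\right) b = b \left(4 + Q\right)$)
$\frac{C{\left(G,39 \right)} + I{\left(-48,-5 \right)}}{3600 - 1839} = \frac{39 \left(4 + 44\right) + \left(28 - -192\right)}{3600 - 1839} = \frac{39 \cdot 48 + \left(28 + 192\right)}{1761} = \left(1872 + 220\right) \frac{1}{1761} = 2092 \cdot \frac{1}{1761} = \frac{2092}{1761}$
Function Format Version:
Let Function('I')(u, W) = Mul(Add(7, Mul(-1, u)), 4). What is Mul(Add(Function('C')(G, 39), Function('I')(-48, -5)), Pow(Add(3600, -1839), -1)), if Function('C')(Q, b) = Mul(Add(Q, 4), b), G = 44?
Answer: Rational(2092, 1761) ≈ 1.1880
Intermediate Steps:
Function('I')(u, W) = Add(28, Mul(-4, u))
Function('C')(Q, b) = Mul(b, Add(4, Q)) (Function('C')(Q, b) = Mul(Add(4, Q), b) = Mul(b, Add(4, Q)))
Mul(Add(Function('C')(G, 39), Function('I')(-48, -5)), Pow(Add(3600, -1839), -1)) = Mul(Add(Mul(39, Add(4, 44)), Add(28, Mul(-4, -48))), Pow(Add(3600, -1839), -1)) = Mul(Add(Mul(39, 48), Add(28, 192)), Pow(1761, -1)) = Mul(Add(1872, 220), Rational(1, 1761)) = Mul(2092, Rational(1, 1761)) = Rational(2092, 1761)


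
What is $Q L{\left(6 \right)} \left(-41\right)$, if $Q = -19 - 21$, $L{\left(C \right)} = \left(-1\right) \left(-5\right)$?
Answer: $8200$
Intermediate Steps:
$L{\left(C \right)} = 5$
$Q = -40$ ($Q = -19 - 21 = -40$)
$Q L{\left(6 \right)} \left(-41\right) = \left(-40\right) 5 \left(-41\right) = \left(-200\right) \left(-41\right) = 8200$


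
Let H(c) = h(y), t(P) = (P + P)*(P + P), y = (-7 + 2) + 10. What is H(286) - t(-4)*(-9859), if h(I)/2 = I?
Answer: 630986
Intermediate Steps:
y = 5 (y = -5 + 10 = 5)
h(I) = 2*I
t(P) = 4*P² (t(P) = (2*P)*(2*P) = 4*P²)
H(c) = 10 (H(c) = 2*5 = 10)
H(286) - t(-4)*(-9859) = 10 - 4*(-4)²*(-9859) = 10 - 4*16*(-9859) = 10 - 64*(-9859) = 10 - 1*(-630976) = 10 + 630976 = 630986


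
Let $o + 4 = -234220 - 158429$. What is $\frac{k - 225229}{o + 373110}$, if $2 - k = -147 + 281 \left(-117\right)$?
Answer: $\frac{192203}{19543} \approx 9.8349$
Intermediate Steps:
$o = -392653$ ($o = -4 - 392649 = -392653$)
$k = 33026$ ($k = 2 - \left(-147 + 281 \left(-117\right)\right) = 2 - \left(-147 - 32877\right) = 2 - -33024 = 2 + 33024 = 33026$)
$\frac{k - 225229}{o + 373110} = \frac{33026 - 225229}{-392653 + 373110} = - \frac{192203}{-19543} = \left(-192203\right) \left(- \frac{1}{19543}\right) = \frac{192203}{19543}$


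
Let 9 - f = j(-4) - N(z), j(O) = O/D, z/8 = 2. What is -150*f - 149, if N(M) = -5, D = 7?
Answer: -5843/7 ≈ -834.71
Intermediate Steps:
z = 16 (z = 8*2 = 16)
j(O) = O/7
f = 32/7 (f = 9 - ((⅐)*(-4) - 1*(-5)) = 9 - (-4/7 + 5) = 9 - 1*31/7 = 9 - 31/7 = 32/7 ≈ 4.5714)
-150*f - 149 = -150*32/7 - 149 = -4800/7 - 149 = -5843/7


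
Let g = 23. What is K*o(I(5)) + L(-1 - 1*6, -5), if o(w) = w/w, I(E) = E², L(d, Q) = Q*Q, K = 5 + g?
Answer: 53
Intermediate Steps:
K = 28 (K = 5 + 23 = 28)
L(d, Q) = Q²
o(w) = 1
K*o(I(5)) + L(-1 - 1*6, -5) = 28*1 + (-5)² = 28 + 25 = 53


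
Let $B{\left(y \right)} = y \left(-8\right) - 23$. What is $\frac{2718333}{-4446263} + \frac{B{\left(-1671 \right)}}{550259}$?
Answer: $- \frac{1436451818512}{2446596232117} \approx -0.58712$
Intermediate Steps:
$B{\left(y \right)} = -23 - 8 y$ ($B{\left(y \right)} = - 8 y - 23 = -23 - 8 y$)
$\frac{2718333}{-4446263} + \frac{B{\left(-1671 \right)}}{550259} = \frac{2718333}{-4446263} + \frac{-23 - -13368}{550259} = 2718333 \left(- \frac{1}{4446263}\right) + \left(-23 + 13368\right) \frac{1}{550259} = - \frac{2718333}{4446263} + 13345 \cdot \frac{1}{550259} = - \frac{2718333}{4446263} + \frac{13345}{550259} = - \frac{1436451818512}{2446596232117}$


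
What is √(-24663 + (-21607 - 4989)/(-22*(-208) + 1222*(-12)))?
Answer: I*√156851848114/2522 ≈ 157.04*I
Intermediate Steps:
√(-24663 + (-21607 - 4989)/(-22*(-208) + 1222*(-12))) = √(-24663 - 26596/(4576 - 14664)) = √(-24663 - 26596/(-10088)) = √(-24663 - 26596*(-1/10088)) = √(-24663 + 6649/2522) = √(-62193437/2522) = I*√156851848114/2522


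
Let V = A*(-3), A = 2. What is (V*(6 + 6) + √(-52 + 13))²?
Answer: (72 - I*√39)² ≈ 5145.0 - 899.28*I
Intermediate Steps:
V = -6 (V = 2*(-3) = -6)
(V*(6 + 6) + √(-52 + 13))² = (-6*(6 + 6) + √(-52 + 13))² = (-6*12 + √(-39))² = (-72 + I*√39)²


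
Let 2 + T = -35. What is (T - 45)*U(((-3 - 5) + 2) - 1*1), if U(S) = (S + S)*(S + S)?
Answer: -16072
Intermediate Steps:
T = -37 (T = -2 - 35 = -37)
U(S) = 4*S² (U(S) = (2*S)*(2*S) = 4*S²)
(T - 45)*U(((-3 - 5) + 2) - 1*1) = (-37 - 45)*(4*(((-3 - 5) + 2) - 1*1)²) = -328*((-8 + 2) - 1)² = -328*(-6 - 1)² = -328*(-7)² = -328*49 = -82*196 = -16072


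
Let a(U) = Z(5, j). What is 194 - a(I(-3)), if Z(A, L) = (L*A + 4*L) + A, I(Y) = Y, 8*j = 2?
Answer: 747/4 ≈ 186.75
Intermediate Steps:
j = ¼ (j = (⅛)*2 = ¼ ≈ 0.25000)
Z(A, L) = A + 4*L + A*L (Z(A, L) = (A*L + 4*L) + A = (4*L + A*L) + A = A + 4*L + A*L)
a(U) = 29/4 (a(U) = 5 + 4*(¼) + 5*(¼) = 5 + 1 + 5/4 = 29/4)
194 - a(I(-3)) = 194 - 1*29/4 = 194 - 29/4 = 747/4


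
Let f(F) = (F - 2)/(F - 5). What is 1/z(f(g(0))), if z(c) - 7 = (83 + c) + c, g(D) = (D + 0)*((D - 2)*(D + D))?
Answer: 5/454 ≈ 0.011013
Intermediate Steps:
g(D) = 2*D**2*(-2 + D) (g(D) = D*((-2 + D)*(2*D)) = D*(2*D*(-2 + D)) = 2*D**2*(-2 + D))
f(F) = (-2 + F)/(-5 + F)
z(c) = 90 + 2*c (z(c) = 7 + ((83 + c) + c) = 7 + (83 + 2*c) = 90 + 2*c)
1/z(f(g(0))) = 1/(90 + 2*((-2 + 2*0**2*(-2 + 0))/(-5 + 2*0**2*(-2 + 0)))) = 1/(90 + 2*((-2 + 2*0*(-2))/(-5 + 2*0*(-2)))) = 1/(90 + 2*((-2 + 0)/(-5 + 0))) = 1/(90 + 2*(-2/(-5))) = 1/(90 + 2*(-1/5*(-2))) = 1/(90 + 2*(2/5)) = 1/(90 + 4/5) = 1/(454/5) = 5/454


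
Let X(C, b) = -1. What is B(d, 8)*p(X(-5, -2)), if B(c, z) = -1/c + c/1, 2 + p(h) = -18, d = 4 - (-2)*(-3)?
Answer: 30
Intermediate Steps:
d = -2 (d = 4 - 1*6 = 4 - 6 = -2)
p(h) = -20 (p(h) = -2 - 18 = -20)
B(c, z) = c - 1/c (B(c, z) = -1/c + c*1 = -1/c + c = c - 1/c)
B(d, 8)*p(X(-5, -2)) = (-2 - 1/(-2))*(-20) = (-2 - 1*(-½))*(-20) = (-2 + ½)*(-20) = -3/2*(-20) = 30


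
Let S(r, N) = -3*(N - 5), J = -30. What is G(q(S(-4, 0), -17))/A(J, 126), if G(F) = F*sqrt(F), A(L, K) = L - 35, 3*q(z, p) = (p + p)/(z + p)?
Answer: -17*sqrt(51)/585 ≈ -0.20753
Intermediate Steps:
S(r, N) = 15 - 3*N (S(r, N) = -3*(-5 + N) = 15 - 3*N)
q(z, p) = 2*p/(3*(p + z)) (q(z, p) = ((p + p)/(z + p))/3 = ((2*p)/(p + z))/3 = (2*p/(p + z))/3 = 2*p/(3*(p + z)))
A(L, K) = -35 + L
G(F) = F**(3/2)
G(q(S(-4, 0), -17))/A(J, 126) = ((2/3)*(-17)/(-17 + (15 - 3*0)))**(3/2)/(-35 - 30) = ((2/3)*(-17)/(-17 + (15 + 0)))**(3/2)/(-65) = ((2/3)*(-17)/(-17 + 15))**(3/2)*(-1/65) = ((2/3)*(-17)/(-2))**(3/2)*(-1/65) = ((2/3)*(-17)*(-1/2))**(3/2)*(-1/65) = (17/3)**(3/2)*(-1/65) = (17*sqrt(51)/9)*(-1/65) = -17*sqrt(51)/585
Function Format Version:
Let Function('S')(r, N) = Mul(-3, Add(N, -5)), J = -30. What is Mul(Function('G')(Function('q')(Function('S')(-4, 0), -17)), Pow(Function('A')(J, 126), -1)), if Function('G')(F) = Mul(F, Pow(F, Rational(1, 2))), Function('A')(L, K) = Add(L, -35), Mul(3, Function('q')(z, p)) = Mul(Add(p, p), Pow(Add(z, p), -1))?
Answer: Mul(Rational(-17, 585), Pow(51, Rational(1, 2))) ≈ -0.20753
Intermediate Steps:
Function('S')(r, N) = Add(15, Mul(-3, N)) (Function('S')(r, N) = Mul(-3, Add(-5, N)) = Add(15, Mul(-3, N)))
Function('q')(z, p) = Mul(Rational(2, 3), p, Pow(Add(p, z), -1)) (Function('q')(z, p) = Mul(Rational(1, 3), Mul(Add(p, p), Pow(Add(z, p), -1))) = Mul(Rational(1, 3), Mul(Mul(2, p), Pow(Add(p, z), -1))) = Mul(Rational(1, 3), Mul(2, p, Pow(Add(p, z), -1))) = Mul(Rational(2, 3), p, Pow(Add(p, z), -1)))
Function('A')(L, K) = Add(-35, L)
Function('G')(F) = Pow(F, Rational(3, 2))
Mul(Function('G')(Function('q')(Function('S')(-4, 0), -17)), Pow(Function('A')(J, 126), -1)) = Mul(Pow(Mul(Rational(2, 3), -17, Pow(Add(-17, Add(15, Mul(-3, 0))), -1)), Rational(3, 2)), Pow(Add(-35, -30), -1)) = Mul(Pow(Mul(Rational(2, 3), -17, Pow(Add(-17, Add(15, 0)), -1)), Rational(3, 2)), Pow(-65, -1)) = Mul(Pow(Mul(Rational(2, 3), -17, Pow(Add(-17, 15), -1)), Rational(3, 2)), Rational(-1, 65)) = Mul(Pow(Mul(Rational(2, 3), -17, Pow(-2, -1)), Rational(3, 2)), Rational(-1, 65)) = Mul(Pow(Mul(Rational(2, 3), -17, Rational(-1, 2)), Rational(3, 2)), Rational(-1, 65)) = Mul(Pow(Rational(17, 3), Rational(3, 2)), Rational(-1, 65)) = Mul(Mul(Rational(17, 9), Pow(51, Rational(1, 2))), Rational(-1, 65)) = Mul(Rational(-17, 585), Pow(51, Rational(1, 2)))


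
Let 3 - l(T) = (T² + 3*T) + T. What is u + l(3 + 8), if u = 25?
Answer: -137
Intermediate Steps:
l(T) = 3 - T² - 4*T (l(T) = 3 - ((T² + 3*T) + T) = 3 - (T² + 4*T) = 3 + (-T² - 4*T) = 3 - T² - 4*T)
u + l(3 + 8) = 25 + (3 - (3 + 8)² - 4*(3 + 8)) = 25 + (3 - 1*11² - 4*11) = 25 + (3 - 1*121 - 44) = 25 + (3 - 121 - 44) = 25 - 162 = -137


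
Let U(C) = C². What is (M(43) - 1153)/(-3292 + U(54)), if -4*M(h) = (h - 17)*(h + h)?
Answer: 214/47 ≈ 4.5532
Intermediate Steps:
M(h) = -h*(-17 + h)/2 (M(h) = -(h - 17)*(h + h)/4 = -(-17 + h)*2*h/4 = -h*(-17 + h)/2)
(M(43) - 1153)/(-3292 + U(54)) = ((½)*43*(17 - 1*43) - 1153)/(-3292 + 54²) = ((½)*43*(17 - 43) - 1153)/(-3292 + 2916) = ((½)*43*(-26) - 1153)/(-376) = (-559 - 1153)*(-1/376) = -1712*(-1/376) = 214/47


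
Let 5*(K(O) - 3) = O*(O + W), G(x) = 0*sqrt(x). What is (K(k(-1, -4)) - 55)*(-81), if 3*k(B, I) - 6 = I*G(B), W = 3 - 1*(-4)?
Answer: 19602/5 ≈ 3920.4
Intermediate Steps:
G(x) = 0
W = 7 (W = 3 + 4 = 7)
k(B, I) = 2 (k(B, I) = 2 + (I*0)/3 = 2 + (1/3)*0 = 2 + 0 = 2)
K(O) = 3 + O*(7 + O)/5 (K(O) = 3 + (O*(O + 7))/5 = 3 + (O*(7 + O))/5 = 3 + O*(7 + O)/5)
(K(k(-1, -4)) - 55)*(-81) = ((3 + (1/5)*2**2 + (7/5)*2) - 55)*(-81) = ((3 + (1/5)*4 + 14/5) - 55)*(-81) = ((3 + 4/5 + 14/5) - 55)*(-81) = (33/5 - 55)*(-81) = -242/5*(-81) = 19602/5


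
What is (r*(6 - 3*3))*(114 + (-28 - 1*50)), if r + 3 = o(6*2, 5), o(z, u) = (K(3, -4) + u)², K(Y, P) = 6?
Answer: -12744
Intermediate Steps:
o(z, u) = (6 + u)²
r = 118 (r = -3 + (6 + 5)² = -3 + 11² = -3 + 121 = 118)
(r*(6 - 3*3))*(114 + (-28 - 1*50)) = (118*(6 - 3*3))*(114 + (-28 - 1*50)) = (118*(6 - 9))*(114 + (-28 - 50)) = (118*(-3))*(114 - 78) = -354*36 = -12744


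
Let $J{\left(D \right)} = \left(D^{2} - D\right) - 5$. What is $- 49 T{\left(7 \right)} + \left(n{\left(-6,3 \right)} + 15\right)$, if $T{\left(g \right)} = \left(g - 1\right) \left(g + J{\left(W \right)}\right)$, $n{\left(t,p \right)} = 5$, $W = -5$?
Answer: $-9388$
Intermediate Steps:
$J{\left(D \right)} = -5 + D^{2} - D$
$T{\left(g \right)} = \left(-1 + g\right) \left(25 + g\right)$ ($T{\left(g \right)} = \left(g - 1\right) \left(g - -25\right) = \left(-1 + g\right) \left(g + \left(-5 + 25 + 5\right)\right) = \left(-1 + g\right) \left(g + 25\right) = \left(-1 + g\right) \left(25 + g\right)$)
$- 49 T{\left(7 \right)} + \left(n{\left(-6,3 \right)} + 15\right) = - 49 \left(-25 + 7^{2} + 24 \cdot 7\right) + \left(5 + 15\right) = - 49 \left(-25 + 49 + 168\right) + 20 = \left(-49\right) 192 + 20 = -9408 + 20 = -9388$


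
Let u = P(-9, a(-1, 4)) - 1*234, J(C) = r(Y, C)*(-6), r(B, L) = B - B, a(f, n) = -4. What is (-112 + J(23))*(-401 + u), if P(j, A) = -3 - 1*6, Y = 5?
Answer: 72128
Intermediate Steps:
P(j, A) = -9 (P(j, A) = -3 - 6 = -9)
r(B, L) = 0
J(C) = 0 (J(C) = 0*(-6) = 0)
u = -243 (u = -9 - 1*234 = -9 - 234 = -243)
(-112 + J(23))*(-401 + u) = (-112 + 0)*(-401 - 243) = -112*(-644) = 72128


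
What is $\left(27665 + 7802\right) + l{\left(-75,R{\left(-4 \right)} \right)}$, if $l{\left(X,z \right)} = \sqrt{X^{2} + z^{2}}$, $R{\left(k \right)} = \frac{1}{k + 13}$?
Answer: $35467 + \frac{\sqrt{455626}}{9} \approx 35542.0$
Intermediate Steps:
$R{\left(k \right)} = \frac{1}{13 + k}$
$\left(27665 + 7802\right) + l{\left(-75,R{\left(-4 \right)} \right)} = \left(27665 + 7802\right) + \sqrt{\left(-75\right)^{2} + \left(\frac{1}{13 - 4}\right)^{2}} = 35467 + \sqrt{5625 + \left(\frac{1}{9}\right)^{2}} = 35467 + \sqrt{5625 + \frac{1}{81}} = 35467 + \sqrt{\frac{455626}{81}} = 35467 + \frac{\sqrt{455626}}{9}$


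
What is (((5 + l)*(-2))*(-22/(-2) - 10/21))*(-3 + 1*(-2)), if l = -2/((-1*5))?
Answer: 3978/7 ≈ 568.29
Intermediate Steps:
l = ⅖ (l = -2/(-5) = -2*(-⅕) = ⅖ ≈ 0.40000)
(((5 + l)*(-2))*(-22/(-2) - 10/21))*(-3 + 1*(-2)) = (((5 + ⅖)*(-2))*(-22/(-2) - 10/21))*(-3 + 1*(-2)) = (((27/5)*(-2))*(-22*(-½) - 10*1/21))*(-3 - 2) = -54*(11 - 10/21)/5*(-5) = -54/5*221/21*(-5) = -3978/35*(-5) = 3978/7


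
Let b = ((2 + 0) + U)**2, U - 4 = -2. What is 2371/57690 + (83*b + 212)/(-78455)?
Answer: 19434841/905213790 ≈ 0.021470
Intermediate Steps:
U = 2 (U = 4 - 2 = 2)
b = 16 (b = ((2 + 0) + 2)**2 = (2 + 2)**2 = 4**2 = 16)
2371/57690 + (83*b + 212)/(-78455) = 2371/57690 + (83*16 + 212)/(-78455) = 2371*(1/57690) + (1328 + 212)*(-1/78455) = 2371/57690 + 1540*(-1/78455) = 2371/57690 - 308/15691 = 19434841/905213790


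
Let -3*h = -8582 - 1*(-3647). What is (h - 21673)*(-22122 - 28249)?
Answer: 1008830388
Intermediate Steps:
h = 1645 (h = -(-8582 - 1*(-3647))/3 = -(-8582 + 3647)/3 = -⅓*(-4935) = 1645)
(h - 21673)*(-22122 - 28249) = (1645 - 21673)*(-22122 - 28249) = -20028*(-50371) = 1008830388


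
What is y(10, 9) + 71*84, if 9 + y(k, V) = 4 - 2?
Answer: 5957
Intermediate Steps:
y(k, V) = -7 (y(k, V) = -9 + (4 - 2) = -9 + 2 = -7)
y(10, 9) + 71*84 = -7 + 71*84 = -7 + 5964 = 5957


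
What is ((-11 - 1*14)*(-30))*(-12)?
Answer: -9000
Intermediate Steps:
((-11 - 1*14)*(-30))*(-12) = ((-11 - 14)*(-30))*(-12) = -25*(-30)*(-12) = 750*(-12) = -9000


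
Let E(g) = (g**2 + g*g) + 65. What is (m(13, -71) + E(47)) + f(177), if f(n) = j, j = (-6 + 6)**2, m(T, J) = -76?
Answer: 4407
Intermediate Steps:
E(g) = 65 + 2*g**2 (E(g) = (g**2 + g**2) + 65 = 2*g**2 + 65 = 65 + 2*g**2)
j = 0 (j = 0**2 = 0)
f(n) = 0
(m(13, -71) + E(47)) + f(177) = (-76 + (65 + 2*47**2)) + 0 = (-76 + (65 + 2*2209)) + 0 = (-76 + (65 + 4418)) + 0 = (-76 + 4483) + 0 = 4407 + 0 = 4407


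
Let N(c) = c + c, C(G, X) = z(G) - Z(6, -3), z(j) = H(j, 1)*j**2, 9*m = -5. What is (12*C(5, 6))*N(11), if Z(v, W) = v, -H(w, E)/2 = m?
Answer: 17248/3 ≈ 5749.3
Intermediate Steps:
m = -5/9 (m = (1/9)*(-5) = -5/9 ≈ -0.55556)
H(w, E) = 10/9 (H(w, E) = -2*(-5/9) = 10/9)
z(j) = 10*j**2/9
C(G, X) = -6 + 10*G**2/9 (C(G, X) = 10*G**2/9 - 1*6 = 10*G**2/9 - 6 = -6 + 10*G**2/9)
N(c) = 2*c
(12*C(5, 6))*N(11) = (12*(-6 + (10/9)*5**2))*(2*11) = (12*(-6 + (10/9)*25))*22 = (12*(-6 + 250/9))*22 = (12*(196/9))*22 = (784/3)*22 = 17248/3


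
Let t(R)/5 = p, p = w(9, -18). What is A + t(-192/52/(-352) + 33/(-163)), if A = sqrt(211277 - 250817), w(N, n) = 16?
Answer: 80 + 2*I*sqrt(9885) ≈ 80.0 + 198.85*I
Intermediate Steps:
p = 16
A = 2*I*sqrt(9885) (A = sqrt(-39540) = 2*I*sqrt(9885) ≈ 198.85*I)
t(R) = 80 (t(R) = 5*16 = 80)
A + t(-192/52/(-352) + 33/(-163)) = 2*I*sqrt(9885) + 80 = 80 + 2*I*sqrt(9885)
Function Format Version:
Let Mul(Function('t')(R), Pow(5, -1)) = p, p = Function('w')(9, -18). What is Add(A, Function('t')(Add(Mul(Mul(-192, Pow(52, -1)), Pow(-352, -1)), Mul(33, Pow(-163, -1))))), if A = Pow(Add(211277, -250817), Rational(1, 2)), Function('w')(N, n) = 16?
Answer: Add(80, Mul(2, I, Pow(9885, Rational(1, 2)))) ≈ Add(80.000, Mul(198.85, I))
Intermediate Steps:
p = 16
A = Mul(2, I, Pow(9885, Rational(1, 2))) (A = Pow(-39540, Rational(1, 2)) = Mul(2, I, Pow(9885, Rational(1, 2))) ≈ Mul(198.85, I))
Function('t')(R) = 80 (Function('t')(R) = Mul(5, 16) = 80)
Add(A, Function('t')(Add(Mul(Mul(-192, Pow(52, -1)), Pow(-352, -1)), Mul(33, Pow(-163, -1))))) = Add(Mul(2, I, Pow(9885, Rational(1, 2))), 80) = Add(80, Mul(2, I, Pow(9885, Rational(1, 2))))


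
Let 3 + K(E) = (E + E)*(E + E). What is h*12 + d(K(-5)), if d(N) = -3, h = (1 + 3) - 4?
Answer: -3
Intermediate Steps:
K(E) = -3 + 4*E² (K(E) = -3 + (E + E)*(E + E) = -3 + (2*E)*(2*E) = -3 + 4*E²)
h = 0 (h = 4 - 4 = 0)
h*12 + d(K(-5)) = 0*12 - 3 = 0 - 3 = -3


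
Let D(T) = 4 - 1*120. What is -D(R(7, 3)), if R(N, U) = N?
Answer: 116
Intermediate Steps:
D(T) = -116 (D(T) = 4 - 120 = -116)
-D(R(7, 3)) = -1*(-116) = 116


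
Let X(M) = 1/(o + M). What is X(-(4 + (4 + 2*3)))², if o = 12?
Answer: ¼ ≈ 0.25000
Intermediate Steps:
X(M) = 1/(12 + M)
X(-(4 + (4 + 2*3)))² = (1/(12 - (4 + (4 + 2*3))))² = (1/(12 - (4 + (4 + 6))))² = (1/(12 - (4 + 10)))² = (1/(12 - 1*14))² = (1/(12 - 14))² = (1/(-2))² = (-½)² = ¼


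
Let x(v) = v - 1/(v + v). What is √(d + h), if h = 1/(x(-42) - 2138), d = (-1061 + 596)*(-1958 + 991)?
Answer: 3*√1675342991228051/183119 ≈ 670.56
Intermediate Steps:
x(v) = v - 1/(2*v)
d = 449655 (d = -465*(-967) = 449655)
h = -84/183119 (h = 1/((-42 - ½/(-42)) - 2138) = 1/((-42 - ½*(-1/42)) - 2138) = 1/((-42 + 1/84) - 2138) = 1/(-3527/84 - 2138) = 1/(-183119/84) = -84/183119 ≈ -0.00045872)
√(d + h) = √(449655 - 84/183119) = √(82340373861/183119) = 3*√1675342991228051/183119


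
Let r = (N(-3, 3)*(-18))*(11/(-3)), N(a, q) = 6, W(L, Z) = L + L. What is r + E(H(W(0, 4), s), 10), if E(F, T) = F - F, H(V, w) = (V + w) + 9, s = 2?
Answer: 396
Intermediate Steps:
W(L, Z) = 2*L
H(V, w) = 9 + V + w
E(F, T) = 0
r = 396 (r = (6*(-18))*(11/(-3)) = -1188*(-1)/3 = -108*(-11/3) = 396)
r + E(H(W(0, 4), s), 10) = 396 + 0 = 396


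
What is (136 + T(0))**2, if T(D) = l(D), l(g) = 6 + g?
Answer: 20164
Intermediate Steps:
T(D) = 6 + D
(136 + T(0))**2 = (136 + (6 + 0))**2 = (136 + 6)**2 = 142**2 = 20164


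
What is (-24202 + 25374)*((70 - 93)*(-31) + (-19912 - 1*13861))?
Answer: -38746320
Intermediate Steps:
(-24202 + 25374)*((70 - 93)*(-31) + (-19912 - 1*13861)) = 1172*(-23*(-31) + (-19912 - 13861)) = 1172*(713 - 33773) = 1172*(-33060) = -38746320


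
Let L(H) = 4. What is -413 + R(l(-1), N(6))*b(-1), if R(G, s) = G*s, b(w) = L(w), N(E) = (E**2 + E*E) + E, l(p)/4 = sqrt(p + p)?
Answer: -413 + 1248*I*sqrt(2) ≈ -413.0 + 1764.9*I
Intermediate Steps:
l(p) = 4*sqrt(2)*sqrt(p) (l(p) = 4*sqrt(p + p) = 4*sqrt(2*p) = 4*(sqrt(2)*sqrt(p)) = 4*sqrt(2)*sqrt(p))
N(E) = E + 2*E**2 (N(E) = (E**2 + E**2) + E = 2*E**2 + E = E + 2*E**2)
b(w) = 4
-413 + R(l(-1), N(6))*b(-1) = -413 + ((4*sqrt(2)*sqrt(-1))*(6*(1 + 2*6)))*4 = -413 + ((4*sqrt(2)*I)*(6*(1 + 12)))*4 = -413 + ((4*I*sqrt(2))*(6*13))*4 = -413 + ((4*I*sqrt(2))*78)*4 = -413 + (312*I*sqrt(2))*4 = -413 + 1248*I*sqrt(2)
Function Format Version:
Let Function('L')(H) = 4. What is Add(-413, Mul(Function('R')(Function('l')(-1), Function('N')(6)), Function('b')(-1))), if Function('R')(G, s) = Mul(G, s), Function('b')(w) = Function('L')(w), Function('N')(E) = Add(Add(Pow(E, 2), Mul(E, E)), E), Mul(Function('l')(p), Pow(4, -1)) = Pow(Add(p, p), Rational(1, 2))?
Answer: Add(-413, Mul(1248, I, Pow(2, Rational(1, 2)))) ≈ Add(-413.00, Mul(1764.9, I))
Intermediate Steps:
Function('l')(p) = Mul(4, Pow(2, Rational(1, 2)), Pow(p, Rational(1, 2))) (Function('l')(p) = Mul(4, Pow(Add(p, p), Rational(1, 2))) = Mul(4, Pow(Mul(2, p), Rational(1, 2))) = Mul(4, Mul(Pow(2, Rational(1, 2)), Pow(p, Rational(1, 2)))) = Mul(4, Pow(2, Rational(1, 2)), Pow(p, Rational(1, 2))))
Function('N')(E) = Add(E, Mul(2, Pow(E, 2))) (Function('N')(E) = Add(Add(Pow(E, 2), Pow(E, 2)), E) = Add(Mul(2, Pow(E, 2)), E) = Add(E, Mul(2, Pow(E, 2))))
Function('b')(w) = 4
Add(-413, Mul(Function('R')(Function('l')(-1), Function('N')(6)), Function('b')(-1))) = Add(-413, Mul(Mul(Mul(4, Pow(2, Rational(1, 2)), Pow(-1, Rational(1, 2))), Mul(6, Add(1, Mul(2, 6)))), 4)) = Add(-413, Mul(Mul(Mul(4, Pow(2, Rational(1, 2)), I), Mul(6, Add(1, 12))), 4)) = Add(-413, Mul(Mul(Mul(4, I, Pow(2, Rational(1, 2))), Mul(6, 13)), 4)) = Add(-413, Mul(Mul(Mul(4, I, Pow(2, Rational(1, 2))), 78), 4)) = Add(-413, Mul(Mul(312, I, Pow(2, Rational(1, 2))), 4)) = Add(-413, Mul(1248, I, Pow(2, Rational(1, 2))))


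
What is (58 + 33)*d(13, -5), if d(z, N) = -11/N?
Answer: 1001/5 ≈ 200.20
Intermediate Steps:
(58 + 33)*d(13, -5) = (58 + 33)*(-11/(-5)) = 91*(-11*(-1/5)) = 91*(11/5) = 1001/5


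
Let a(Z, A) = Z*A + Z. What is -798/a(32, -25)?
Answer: 133/128 ≈ 1.0391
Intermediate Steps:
a(Z, A) = Z + A*Z (a(Z, A) = A*Z + Z = Z + A*Z)
-798/a(32, -25) = -798*1/(32*(1 - 25)) = -798/(32*(-24)) = -798/(-768) = -798*(-1/768) = 133/128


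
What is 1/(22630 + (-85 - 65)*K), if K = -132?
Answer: 1/42430 ≈ 2.3568e-5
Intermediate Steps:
1/(22630 + (-85 - 65)*K) = 1/(22630 + (-85 - 65)*(-132)) = 1/(22630 - 150*(-132)) = 1/(22630 + 19800) = 1/42430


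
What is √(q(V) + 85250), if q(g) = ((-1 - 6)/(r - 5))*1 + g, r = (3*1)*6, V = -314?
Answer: √14354093/13 ≈ 291.44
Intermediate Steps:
r = 18 (r = 3*6 = 18)
q(g) = -7/13 + g (q(g) = ((-1 - 6)/(18 - 5))*1 + g = -7/13*1 + g = -7/13 + g)
√(q(V) + 85250) = √((-7/13 - 314) + 85250) = √(-4089/13 + 85250) = √(1104161/13) = √14354093/13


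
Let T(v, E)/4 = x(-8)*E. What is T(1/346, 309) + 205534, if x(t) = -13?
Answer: 189466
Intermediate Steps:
T(v, E) = -52*E (T(v, E) = 4*(-13*E) = -52*E)
T(1/346, 309) + 205534 = -52*309 + 205534 = -16068 + 205534 = 189466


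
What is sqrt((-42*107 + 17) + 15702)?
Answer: 5*sqrt(449) ≈ 105.95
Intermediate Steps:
sqrt((-42*107 + 17) + 15702) = sqrt((-4494 + 17) + 15702) = sqrt(-4477 + 15702) = sqrt(11225) = 5*sqrt(449)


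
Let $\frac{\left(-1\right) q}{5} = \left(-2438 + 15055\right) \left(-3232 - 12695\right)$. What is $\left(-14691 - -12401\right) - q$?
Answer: $-1004757085$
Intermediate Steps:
$q = 1004754795$ ($q = - 5 \left(-2438 + 15055\right) \left(-3232 - 12695\right) = - 5 \cdot 12617 \left(-15927\right) = \left(-5\right) \left(-200950959\right) = 1004754795$)
$\left(-14691 - -12401\right) - q = \left(-14691 - -12401\right) - 1004754795 = \left(-14691 + 12401\right) - 1004754795 = -2290 - 1004754795 = -1004757085$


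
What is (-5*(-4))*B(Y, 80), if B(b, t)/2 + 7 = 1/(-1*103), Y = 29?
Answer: -28880/103 ≈ -280.39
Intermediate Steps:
B(b, t) = -1444/103 (B(b, t) = -14 + 2/((-1*103)) = -14 + 2/(-103) = -14 + 2*(-1/103) = -14 - 2/103 = -1444/103)
(-5*(-4))*B(Y, 80) = -5*(-4)*(-1444/103) = 20*(-1444/103) = -28880/103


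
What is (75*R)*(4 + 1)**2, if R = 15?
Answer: 28125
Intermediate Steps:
(75*R)*(4 + 1)**2 = (75*15)*(4 + 1)**2 = 1125*5**2 = 1125*25 = 28125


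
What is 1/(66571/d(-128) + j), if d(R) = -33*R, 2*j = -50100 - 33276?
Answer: -4224/176023541 ≈ -2.3997e-5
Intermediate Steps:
j = -41688 (j = (-50100 - 33276)/2 = (½)*(-83376) = -41688)
1/(66571/d(-128) + j) = 1/(66571/((-33*(-128))) - 41688) = 1/(66571/4224 - 41688) = 1/(-176023541/4224) = -4224/176023541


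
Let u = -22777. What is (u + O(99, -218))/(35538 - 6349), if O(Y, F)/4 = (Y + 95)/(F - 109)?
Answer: -7448855/9544803 ≈ -0.78041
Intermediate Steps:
O(Y, F) = 4*(95 + Y)/(-109 + F) (O(Y, F) = 4*((Y + 95)/(F - 109)) = 4*((95 + Y)/(-109 + F)) = 4*(95 + Y)/(-109 + F))
(u + O(99, -218))/(35538 - 6349) = (-22777 + 4*(95 + 99)/(-109 - 218))/(35538 - 6349) = (-22777 + 4*194/(-327))/29189 = (-22777 + 4*(-1/327)*194)*(1/29189) = (-22777 - 776/327)*(1/29189) = -7448855/327*1/29189 = -7448855/9544803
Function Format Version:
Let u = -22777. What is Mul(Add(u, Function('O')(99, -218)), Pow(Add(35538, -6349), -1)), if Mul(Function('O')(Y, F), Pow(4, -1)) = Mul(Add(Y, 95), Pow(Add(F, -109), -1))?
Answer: Rational(-7448855, 9544803) ≈ -0.78041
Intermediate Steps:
Function('O')(Y, F) = Mul(4, Pow(Add(-109, F), -1), Add(95, Y)) (Function('O')(Y, F) = Mul(4, Mul(Add(Y, 95), Pow(Add(F, -109), -1))) = Mul(4, Mul(Add(95, Y), Pow(Add(-109, F), -1))) = Mul(4, Mul(Pow(Add(-109, F), -1), Add(95, Y))) = Mul(4, Pow(Add(-109, F), -1), Add(95, Y)))
Mul(Add(u, Function('O')(99, -218)), Pow(Add(35538, -6349), -1)) = Mul(Add(-22777, Mul(4, Pow(Add(-109, -218), -1), Add(95, 99))), Pow(Add(35538, -6349), -1)) = Mul(Add(-22777, Mul(4, Pow(-327, -1), 194)), Pow(29189, -1)) = Mul(Add(-22777, Mul(4, Rational(-1, 327), 194)), Rational(1, 29189)) = Mul(Add(-22777, Rational(-776, 327)), Rational(1, 29189)) = Mul(Rational(-7448855, 327), Rational(1, 29189)) = Rational(-7448855, 9544803)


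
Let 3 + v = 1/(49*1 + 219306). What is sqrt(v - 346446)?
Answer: 7*I*sqrt(340203132755630)/219355 ≈ 588.6*I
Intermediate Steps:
v = -658064/219355 (v = -3 + 1/(49*1 + 219306) = -3 + 1/(49 + 219306) = -3 + 1/219355 = -658064/219355 ≈ -3.0000)
sqrt(v - 346446) = sqrt(-658064/219355 - 346446) = sqrt(-75995320394/219355) = 7*I*sqrt(340203132755630)/219355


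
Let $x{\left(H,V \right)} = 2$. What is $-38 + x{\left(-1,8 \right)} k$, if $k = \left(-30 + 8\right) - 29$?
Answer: $-140$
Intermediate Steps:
$k = -51$ ($k = -22 - 29 = -51$)
$-38 + x{\left(-1,8 \right)} k = -38 + 2 \left(-51\right) = -38 - 102 = -140$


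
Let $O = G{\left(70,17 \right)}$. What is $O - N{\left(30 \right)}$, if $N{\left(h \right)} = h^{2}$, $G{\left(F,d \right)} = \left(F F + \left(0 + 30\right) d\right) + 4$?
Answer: $4514$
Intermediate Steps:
$G{\left(F,d \right)} = 4 + F^{2} + 30 d$ ($G{\left(F,d \right)} = \left(F^{2} + 30 d\right) + 4 = 4 + F^{2} + 30 d$)
$O = 5414$ ($O = 4 + 70^{2} + 30 \cdot 17 = 4 + 4900 + 510 = 5414$)
$O - N{\left(30 \right)} = 5414 - 30^{2} = 5414 - 900 = 4514$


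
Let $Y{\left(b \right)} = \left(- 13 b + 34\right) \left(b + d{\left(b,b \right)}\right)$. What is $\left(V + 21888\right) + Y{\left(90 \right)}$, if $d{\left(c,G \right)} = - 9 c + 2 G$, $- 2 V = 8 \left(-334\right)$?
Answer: $636664$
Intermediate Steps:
$V = 1336$ ($V = - \frac{8 \left(-334\right)}{2} = \left(- \frac{1}{2}\right) \left(-2672\right) = 1336$)
$Y{\left(b \right)} = - 6 b \left(34 - 13 b\right)$ ($Y{\left(b \right)} = \left(- 13 b + 34\right) \left(b + \left(- 9 b + 2 b\right)\right) = \left(34 - 13 b\right) \left(b - 7 b\right) = \left(34 - 13 b\right) \left(- 6 b\right) = - 6 b \left(34 - 13 b\right)$)
$\left(V + 21888\right) + Y{\left(90 \right)} = \left(1336 + 21888\right) + 6 \cdot 90 \left(-34 + 13 \cdot 90\right) = 23224 + 6 \cdot 90 \left(-34 + 1170\right) = 23224 + 6 \cdot 90 \cdot 1136 = 23224 + 613440 = 636664$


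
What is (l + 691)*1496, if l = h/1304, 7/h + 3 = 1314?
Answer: 220902148357/213693 ≈ 1.0337e+6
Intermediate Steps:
h = 7/1311 (h = 7/(-3 + 1314) = 7/1311 ≈ 0.0053394)
l = 7/1709544 (l = (7/1311)/1304 = (7/1311)*(1/1304) = 7/1709544 ≈ 4.0947e-6)
(l + 691)*1496 = (7/1709544 + 691)*1496 = (1181294911/1709544)*1496 = 220902148357/213693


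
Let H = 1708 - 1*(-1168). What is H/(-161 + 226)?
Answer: 2876/65 ≈ 44.246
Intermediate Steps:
H = 2876 (H = 1708 + 1168 = 2876)
H/(-161 + 226) = 2876/(-161 + 226) = 2876/65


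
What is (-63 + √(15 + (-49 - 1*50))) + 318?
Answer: 255 + 2*I*√21 ≈ 255.0 + 9.1651*I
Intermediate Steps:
(-63 + √(15 + (-49 - 1*50))) + 318 = (-63 + √(15 + (-49 - 50))) + 318 = (-63 + √(15 - 99)) + 318 = (-63 + √(-84)) + 318 = (-63 + 2*I*√21) + 318 = 255 + 2*I*√21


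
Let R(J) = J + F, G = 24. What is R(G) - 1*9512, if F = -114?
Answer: -9602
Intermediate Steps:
R(J) = -114 + J (R(J) = J - 114 = -114 + J)
R(G) - 1*9512 = (-114 + 24) - 1*9512 = -90 - 9512 = -9602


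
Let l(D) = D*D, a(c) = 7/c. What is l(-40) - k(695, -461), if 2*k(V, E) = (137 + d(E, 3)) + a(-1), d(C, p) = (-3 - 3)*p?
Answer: 1544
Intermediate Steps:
d(C, p) = -6*p
l(D) = D²
k(V, E) = 56 (k(V, E) = ((137 - 6*3) + 7/(-1))/2 = ((137 - 18) + 7*(-1))/2 = (119 - 7)/2 = (½)*112 = 56)
l(-40) - k(695, -461) = (-40)² - 1*56 = 1600 - 56 = 1544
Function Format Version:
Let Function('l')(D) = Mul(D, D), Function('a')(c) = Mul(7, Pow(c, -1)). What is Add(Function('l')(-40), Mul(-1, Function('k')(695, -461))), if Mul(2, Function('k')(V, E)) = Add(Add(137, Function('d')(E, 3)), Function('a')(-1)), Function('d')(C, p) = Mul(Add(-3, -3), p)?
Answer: 1544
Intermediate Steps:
Function('d')(C, p) = Mul(-6, p)
Function('l')(D) = Pow(D, 2)
Function('k')(V, E) = 56 (Function('k')(V, E) = Mul(Rational(1, 2), Add(Add(137, Mul(-6, 3)), Mul(7, Pow(-1, -1)))) = Mul(Rational(1, 2), Add(Add(137, -18), Mul(7, -1))) = Mul(Rational(1, 2), Add(119, -7)) = Mul(Rational(1, 2), 112) = 56)
Add(Function('l')(-40), Mul(-1, Function('k')(695, -461))) = Add(Pow(-40, 2), Mul(-1, 56)) = Add(1600, -56) = 1544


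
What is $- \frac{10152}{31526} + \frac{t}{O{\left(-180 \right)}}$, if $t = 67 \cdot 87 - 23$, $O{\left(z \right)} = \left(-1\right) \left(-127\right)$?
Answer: $\frac{90875326}{2001901} \approx 45.395$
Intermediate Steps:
$O{\left(z \right)} = 127$
$t = 5806$ ($t = 5829 - 23 = 5806$)
$- \frac{10152}{31526} + \frac{t}{O{\left(-180 \right)}} = - \frac{10152}{31526} + \frac{5806}{127} = \left(-10152\right) \frac{1}{31526} + 5806 \cdot \frac{1}{127} = - \frac{5076}{15763} + \frac{5806}{127} = \frac{90875326}{2001901}$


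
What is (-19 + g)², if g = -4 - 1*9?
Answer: 1024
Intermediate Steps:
g = -13 (g = -4 - 9 = -13)
(-19 + g)² = (-19 - 13)² = (-32)² = 1024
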